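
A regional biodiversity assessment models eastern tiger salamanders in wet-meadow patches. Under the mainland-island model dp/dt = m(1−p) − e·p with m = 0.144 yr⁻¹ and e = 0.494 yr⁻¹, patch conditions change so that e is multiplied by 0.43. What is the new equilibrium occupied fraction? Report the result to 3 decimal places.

0.404

Before: p* = 0.144/(0.144+0.494) = 0.2257.
After: m = 0.144, e = 0.21242; p* = 0.144/0.3564 = 0.4040.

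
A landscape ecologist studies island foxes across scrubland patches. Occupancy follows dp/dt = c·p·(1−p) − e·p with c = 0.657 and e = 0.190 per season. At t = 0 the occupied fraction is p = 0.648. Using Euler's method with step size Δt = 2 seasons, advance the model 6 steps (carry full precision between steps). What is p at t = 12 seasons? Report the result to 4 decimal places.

Update rule: p ← p + [c·p·(1−p) − e·p]·Δt with Δt = 2.
t = 2: p = 0.64800 + (+0.05348) = 0.70148
t = 4: p = 0.70148 + (+0.00860) = 0.71008
t = 6: p = 0.71008 + (+0.00068) = 0.71076
t = 8: p = 0.71076 + (+0.00005) = 0.71080
t = 10: p = 0.71080 + (+0.00000) = 0.71081
t = 12: p = 0.71081 + (+0.00000) = 0.71081

0.7108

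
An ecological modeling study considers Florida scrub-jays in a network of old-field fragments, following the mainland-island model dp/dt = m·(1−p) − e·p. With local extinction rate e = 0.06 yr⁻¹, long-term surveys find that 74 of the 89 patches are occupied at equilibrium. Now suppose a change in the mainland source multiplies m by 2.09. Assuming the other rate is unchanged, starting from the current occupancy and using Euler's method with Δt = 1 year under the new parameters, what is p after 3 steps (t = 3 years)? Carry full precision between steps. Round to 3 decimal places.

Observed p* = 74/89 = 0.83146.
Balance m(1−p*) = e·p* gives m = e·p*/(1−p*) = 0.06×0.83146/0.16854 = 0.29600.
Starting from p₀ = 0.83146; update p ← p + (dp/dt)·Δt with the new parameters.
t = 1: p = 0.83146 + (+0.05438) = 0.88584
t = 2: p = 0.88584 + (+0.01747) = 0.90331
t = 3: p = 0.90331 + (+0.00562) = 0.90893

0.909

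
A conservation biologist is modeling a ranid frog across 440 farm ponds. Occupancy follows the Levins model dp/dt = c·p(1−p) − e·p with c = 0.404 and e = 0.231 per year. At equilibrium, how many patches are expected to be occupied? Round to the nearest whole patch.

188

p* = 1 − e/c = 1 − 0.231/0.404 = 0.4282.
Expected occupied patches = N × p* = 440 × 0.4282 = 188.42 ≈ 188.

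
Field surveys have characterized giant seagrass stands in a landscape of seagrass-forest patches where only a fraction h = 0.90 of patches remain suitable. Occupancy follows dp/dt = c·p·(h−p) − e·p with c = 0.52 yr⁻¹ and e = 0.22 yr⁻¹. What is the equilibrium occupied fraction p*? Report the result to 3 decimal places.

0.477

Setting dp/dt = 0 and dividing by p* gives c·(h−p*) = e.
So p* = h − e/c = 0.90 − 0.22/0.52 = 0.90 − 0.4231 = 0.4769.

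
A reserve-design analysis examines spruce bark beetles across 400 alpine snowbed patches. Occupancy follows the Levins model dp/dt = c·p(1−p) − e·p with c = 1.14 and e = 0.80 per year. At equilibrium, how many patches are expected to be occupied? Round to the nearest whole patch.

p* = 1 − e/c = 1 − 0.80/1.14 = 0.2982.
Expected occupied patches = N × p* = 400 × 0.2982 = 119.30 ≈ 119.

119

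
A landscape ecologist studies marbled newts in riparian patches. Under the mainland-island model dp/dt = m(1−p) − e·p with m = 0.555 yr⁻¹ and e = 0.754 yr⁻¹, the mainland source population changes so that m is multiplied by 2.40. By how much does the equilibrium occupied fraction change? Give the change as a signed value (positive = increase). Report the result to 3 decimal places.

0.215

Before: p* = 0.555/(0.555+0.754) = 0.4240.
After: m = 1.332, e = 0.754; p* = 1.332/2.0860 = 0.6385.
Δp* = 0.6385 − 0.4240 = +0.2146.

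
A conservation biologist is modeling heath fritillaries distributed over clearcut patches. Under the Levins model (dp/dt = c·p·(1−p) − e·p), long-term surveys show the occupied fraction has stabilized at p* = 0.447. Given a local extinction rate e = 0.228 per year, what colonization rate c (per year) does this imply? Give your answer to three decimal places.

0.412

At equilibrium c(1−p*) = e, so c = e/(1−p*).
c = 0.228/(1 − 0.447) = 0.228/0.5530 = 0.4123.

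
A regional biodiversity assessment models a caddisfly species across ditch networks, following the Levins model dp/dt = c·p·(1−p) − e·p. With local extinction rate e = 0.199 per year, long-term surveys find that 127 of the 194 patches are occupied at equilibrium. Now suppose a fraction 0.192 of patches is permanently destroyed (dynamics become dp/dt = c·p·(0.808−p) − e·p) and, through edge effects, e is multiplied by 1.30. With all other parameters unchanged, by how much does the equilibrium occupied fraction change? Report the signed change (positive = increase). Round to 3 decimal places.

-0.296

Observed p* = 127/194 = 0.65464.
Balance c(1−p*) = e gives c = e/(1 − 0.65464) = 0.199/0.34536 = 0.57621.
New p* = 0.808 − e/c = 0.808 − 0.25870/0.57621 = 0.35903.
Δp* = 0.35903 − 0.65464 = -0.29561.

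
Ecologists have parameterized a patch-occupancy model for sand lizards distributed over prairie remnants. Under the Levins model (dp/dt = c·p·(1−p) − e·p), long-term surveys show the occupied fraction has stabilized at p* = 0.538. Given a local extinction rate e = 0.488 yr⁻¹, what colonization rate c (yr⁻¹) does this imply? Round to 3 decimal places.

1.056

At equilibrium c(1−p*) = e, so c = e/(1−p*).
c = 0.488/(1 − 0.538) = 0.488/0.4620 = 1.0563.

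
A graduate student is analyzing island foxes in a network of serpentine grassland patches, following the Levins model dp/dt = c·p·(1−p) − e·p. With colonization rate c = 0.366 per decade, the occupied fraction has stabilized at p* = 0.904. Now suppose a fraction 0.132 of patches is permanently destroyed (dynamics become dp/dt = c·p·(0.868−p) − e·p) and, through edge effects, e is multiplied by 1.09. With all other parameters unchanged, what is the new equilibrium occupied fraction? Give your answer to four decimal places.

0.7634

Balance c(1−p*) = e gives e = 0.366×(1 − 0.90400) = 0.03514.
New p* = 0.868 − e/c = 0.868 − 0.03830/0.36600 = 0.76336.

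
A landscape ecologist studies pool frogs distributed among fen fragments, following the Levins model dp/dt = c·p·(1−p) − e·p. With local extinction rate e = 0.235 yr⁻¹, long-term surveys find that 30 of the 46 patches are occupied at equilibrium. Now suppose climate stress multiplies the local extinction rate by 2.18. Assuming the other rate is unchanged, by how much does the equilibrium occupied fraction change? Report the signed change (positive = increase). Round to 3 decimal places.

Observed p* = 30/46 = 0.65217.
Balance c(1−p*) = e gives c = e/(1 − 0.65217) = 0.235/0.34783 = 0.67562.
New p* = 1 − e/c = 1 − 0.51230/0.67562 = 0.24173.
Δp* = 0.24173 − 0.65217 = -0.41044.

-0.410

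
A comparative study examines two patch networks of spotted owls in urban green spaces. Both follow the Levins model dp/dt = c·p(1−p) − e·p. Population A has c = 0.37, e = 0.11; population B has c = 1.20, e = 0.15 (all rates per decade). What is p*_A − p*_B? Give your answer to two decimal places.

-0.17

A: p*_A = 1 − 0.11/0.37 = 0.7027.
B: p*_B = 1 − 0.15/1.20 = 0.8750.
p*_A − p*_B = 0.7027 − 0.8750 = -0.1723.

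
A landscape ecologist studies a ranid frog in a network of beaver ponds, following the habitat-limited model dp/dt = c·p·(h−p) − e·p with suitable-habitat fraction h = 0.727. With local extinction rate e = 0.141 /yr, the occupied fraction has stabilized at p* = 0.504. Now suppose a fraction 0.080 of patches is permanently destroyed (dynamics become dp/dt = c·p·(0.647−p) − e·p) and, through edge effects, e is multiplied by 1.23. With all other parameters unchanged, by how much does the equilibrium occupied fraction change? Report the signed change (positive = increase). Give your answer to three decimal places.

-0.131

Balance c(h−p*) = e gives c = e/(0.727 − 0.50400) = 0.141/0.22300 = 0.63229.
New p* = 0.647 − e/c = 0.647 − 0.17343/0.63229 = 0.37271.
Δp* = 0.37271 − 0.50400 = -0.13129.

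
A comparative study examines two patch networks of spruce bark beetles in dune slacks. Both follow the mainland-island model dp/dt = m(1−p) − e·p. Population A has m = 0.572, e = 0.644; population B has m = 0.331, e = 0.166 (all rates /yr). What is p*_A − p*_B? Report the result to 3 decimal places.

-0.196

A: p*_A = m/(m+e) = 0.572/1.2160 = 0.4704.
B: p*_B = 0.331/0.4970 = 0.6660.
p*_A − p*_B = 0.4704 − 0.6660 = -0.1956.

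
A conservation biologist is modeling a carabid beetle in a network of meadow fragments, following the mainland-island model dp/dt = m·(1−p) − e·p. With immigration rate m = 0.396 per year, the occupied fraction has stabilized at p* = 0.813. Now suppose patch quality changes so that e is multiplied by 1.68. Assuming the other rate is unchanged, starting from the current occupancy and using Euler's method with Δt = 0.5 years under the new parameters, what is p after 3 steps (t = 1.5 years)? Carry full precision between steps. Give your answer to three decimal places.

Balance m(1−p*) = e·p* gives e = m(1−p*)/p* = 0.396×0.18700/0.81300 = 0.09108.
Starting from p₀ = 0.81300; update p ← p + (dp/dt)·Δt with the new parameters.
t = 0.5: p = 0.81300 + (-0.02518) = 0.78782
t = 1: p = 0.78782 + (-0.01827) = 0.76956
t = 1.5: p = 0.76956 + (-0.01325) = 0.75630

0.756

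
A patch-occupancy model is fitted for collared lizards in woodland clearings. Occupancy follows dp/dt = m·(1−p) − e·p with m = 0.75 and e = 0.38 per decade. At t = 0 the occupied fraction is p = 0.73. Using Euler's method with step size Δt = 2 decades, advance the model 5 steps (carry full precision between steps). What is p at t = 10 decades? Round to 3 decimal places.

Update rule: p ← p + [m·(1−p) − e·p]·Δt with Δt = 2.
  1  |  dp/dt·Δt = -0.149800  |  p_1 = 0.580200
  2  |  dp/dt·Δt = +0.188748  |  p_2 = 0.768948
  3  |  dp/dt·Δt = -0.237822  |  p_3 = 0.531126
  4  |  dp/dt·Δt = +0.299656  |  p_4 = 0.830782
  5  |  dp/dt·Δt = -0.377567  |  p_5 = 0.453215

0.453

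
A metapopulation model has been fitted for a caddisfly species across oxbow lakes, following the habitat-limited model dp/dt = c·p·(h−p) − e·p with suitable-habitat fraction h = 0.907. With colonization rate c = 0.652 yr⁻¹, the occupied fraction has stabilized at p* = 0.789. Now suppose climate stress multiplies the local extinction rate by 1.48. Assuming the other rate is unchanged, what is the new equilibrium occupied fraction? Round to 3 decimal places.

Balance c(h−p*) = e gives e = 0.652×(0.907 − 0.78900) = 0.07694.
New p* = 0.907 − e/c = 0.907 − 0.11387/0.65200 = 0.73235.

0.732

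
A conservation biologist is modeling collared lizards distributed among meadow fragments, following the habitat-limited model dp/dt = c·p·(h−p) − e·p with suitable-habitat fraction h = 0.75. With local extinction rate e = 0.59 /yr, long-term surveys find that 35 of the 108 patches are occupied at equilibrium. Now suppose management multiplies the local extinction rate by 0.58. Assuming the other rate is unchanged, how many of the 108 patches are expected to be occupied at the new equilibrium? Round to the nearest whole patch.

54

Observed p* = 35/108 = 0.32407.
Balance c(h−p*) = e gives c = e/(0.75 − 0.32407) = 0.59/0.42593 = 1.38520.
New p* = 0.75 − e/c = 0.75 − 0.34220/1.38520 = 0.50296.
Expected occupied = 108 × 0.50296 = 54.32 ≈ 54.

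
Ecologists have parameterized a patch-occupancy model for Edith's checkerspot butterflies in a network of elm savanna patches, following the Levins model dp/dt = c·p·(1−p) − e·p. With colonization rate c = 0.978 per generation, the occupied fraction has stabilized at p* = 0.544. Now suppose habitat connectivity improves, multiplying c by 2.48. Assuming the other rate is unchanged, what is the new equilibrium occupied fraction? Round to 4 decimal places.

0.8161

Balance c(1−p*) = e gives e = 0.978×(1 − 0.54400) = 0.44597.
New p* = 1 − e/c = 1 − 0.44597/2.42544 = 0.81613.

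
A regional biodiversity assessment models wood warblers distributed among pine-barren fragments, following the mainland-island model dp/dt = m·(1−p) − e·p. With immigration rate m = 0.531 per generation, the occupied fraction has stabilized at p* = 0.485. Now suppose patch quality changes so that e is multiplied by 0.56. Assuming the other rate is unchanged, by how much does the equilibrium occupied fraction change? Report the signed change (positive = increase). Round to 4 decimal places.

0.1421

Balance m(1−p*) = e·p* gives e = m(1−p*)/p* = 0.531×0.51500/0.48500 = 0.56385.
New p* = m/(m+e) = 0.53100/(0.53100+0.31576) = 0.62710.
Δp* = 0.62710 − 0.48500 = +0.14210.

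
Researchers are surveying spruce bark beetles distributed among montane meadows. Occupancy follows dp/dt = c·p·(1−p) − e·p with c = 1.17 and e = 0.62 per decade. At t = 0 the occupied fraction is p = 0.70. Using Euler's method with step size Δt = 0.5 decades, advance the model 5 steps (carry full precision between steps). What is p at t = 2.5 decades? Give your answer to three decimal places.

Update rule: p ← p + [c·p·(1−p) − e·p]·Δt with Δt = 0.5.
t = 0.5: p = 0.70000 + (-0.09415) = 0.60585
t = 1: p = 0.60585 + (-0.04812) = 0.55773
t = 1.5: p = 0.55773 + (-0.02860) = 0.52914
t = 2: p = 0.52914 + (-0.01828) = 0.51086
t = 2.5: p = 0.51086 + (-0.01218) = 0.49867

0.499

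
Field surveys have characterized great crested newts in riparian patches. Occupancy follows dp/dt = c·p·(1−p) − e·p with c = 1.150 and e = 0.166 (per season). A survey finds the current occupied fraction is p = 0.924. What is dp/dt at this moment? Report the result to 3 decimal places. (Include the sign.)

Colonization term: c·p·(1−p) = 1.150×0.924×0.0760 = 0.08076.
Extinction term: e·p = 0.15338.
dp/dt = 0.08076 − 0.15338 = -0.07263.

-0.073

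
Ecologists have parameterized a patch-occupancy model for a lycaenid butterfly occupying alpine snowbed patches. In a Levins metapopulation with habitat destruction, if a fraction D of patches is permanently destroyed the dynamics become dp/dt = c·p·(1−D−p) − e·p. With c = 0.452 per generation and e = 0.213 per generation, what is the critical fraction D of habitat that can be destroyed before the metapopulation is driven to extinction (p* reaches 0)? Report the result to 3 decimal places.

The nontrivial equilibrium is p* = (1−D) − e/c; extinction occurs when this hits zero.
So D_crit = 1 − e/c = 1 − 0.213/0.452 = 1 − 0.4712 = 0.5288.
Note this equals the original equilibrium occupancy — the Levins extinction-debt result.

0.529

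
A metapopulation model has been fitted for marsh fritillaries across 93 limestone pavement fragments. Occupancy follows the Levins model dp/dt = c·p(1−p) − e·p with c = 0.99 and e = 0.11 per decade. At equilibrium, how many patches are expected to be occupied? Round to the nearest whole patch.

p* = 1 − e/c = 1 − 0.11/0.99 = 0.8889.
Expected occupied patches = N × p* = 93 × 0.8889 = 82.67 ≈ 83.

83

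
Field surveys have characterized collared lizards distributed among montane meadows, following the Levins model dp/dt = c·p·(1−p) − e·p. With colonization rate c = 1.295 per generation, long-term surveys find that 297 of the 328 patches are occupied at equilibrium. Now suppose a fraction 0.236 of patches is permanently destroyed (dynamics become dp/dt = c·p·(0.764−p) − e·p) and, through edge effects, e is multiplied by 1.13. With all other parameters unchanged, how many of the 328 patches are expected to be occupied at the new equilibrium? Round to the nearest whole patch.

Observed p* = 297/328 = 0.90549.
Balance c(1−p*) = e gives e = 1.295×(1 − 0.90549) = 0.12239.
New p* = 0.764 − e/c = 0.764 − 0.13830/1.29500 = 0.65720.
Expected occupied = 328 × 0.65720 = 215.56 ≈ 216.

216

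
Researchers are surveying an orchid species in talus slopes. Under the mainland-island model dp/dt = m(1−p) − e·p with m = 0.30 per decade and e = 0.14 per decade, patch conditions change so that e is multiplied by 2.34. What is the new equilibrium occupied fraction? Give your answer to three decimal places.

0.478

Before: p* = 0.30/(0.30+0.14) = 0.6818.
After: m = 0.3, e = 0.3276; p* = 0.3/0.6276 = 0.4780.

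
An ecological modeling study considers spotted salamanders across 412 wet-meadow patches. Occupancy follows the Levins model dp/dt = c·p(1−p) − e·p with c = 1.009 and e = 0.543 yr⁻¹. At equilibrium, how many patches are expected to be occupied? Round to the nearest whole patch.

p* = 1 − e/c = 1 − 0.543/1.009 = 0.4618.
Expected occupied patches = N × p* = 412 × 0.4618 = 190.28 ≈ 190.

190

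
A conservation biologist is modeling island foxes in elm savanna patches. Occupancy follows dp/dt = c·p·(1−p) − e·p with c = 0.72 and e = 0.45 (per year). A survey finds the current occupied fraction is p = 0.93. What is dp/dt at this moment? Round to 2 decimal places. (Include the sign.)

-0.37

Colonization term: c·p·(1−p) = 0.72×0.93×0.0700 = 0.04687.
Extinction term: e·p = 0.41850.
dp/dt = 0.04687 − 0.41850 = -0.37163.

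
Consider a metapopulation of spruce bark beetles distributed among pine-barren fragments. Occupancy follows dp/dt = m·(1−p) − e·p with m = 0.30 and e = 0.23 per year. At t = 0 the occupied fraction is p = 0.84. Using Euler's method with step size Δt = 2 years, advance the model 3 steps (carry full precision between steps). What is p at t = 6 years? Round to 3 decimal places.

0.566

Update rule: p ← p + [m·(1−p) − e·p]·Δt with Δt = 2.
t = 2: p = 0.84000 + (-0.29040) = 0.54960
t = 4: p = 0.54960 + (+0.01742) = 0.56702
t = 6: p = 0.56702 + (-0.00105) = 0.56598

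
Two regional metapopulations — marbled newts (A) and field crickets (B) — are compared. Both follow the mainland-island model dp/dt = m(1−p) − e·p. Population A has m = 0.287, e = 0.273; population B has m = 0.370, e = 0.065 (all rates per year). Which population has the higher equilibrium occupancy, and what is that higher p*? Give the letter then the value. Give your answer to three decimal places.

A: p*_A = m/(m+e) = 0.287/0.5600 = 0.5125.
B: p*_B = 0.370/0.4350 = 0.8506.
B is higher at 0.8506.

B, 0.851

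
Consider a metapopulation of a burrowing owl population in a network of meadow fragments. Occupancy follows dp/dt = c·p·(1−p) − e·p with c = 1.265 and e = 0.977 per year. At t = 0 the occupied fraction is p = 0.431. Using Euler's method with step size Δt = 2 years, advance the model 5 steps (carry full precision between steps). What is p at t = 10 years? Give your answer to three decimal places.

Update rule: p ← p + [c·p·(1−p) − e·p]·Δt with Δt = 2.
t = 2: p = 0.43100 + (-0.22172) = 0.20928
t = 4: p = 0.20928 + (+0.00974) = 0.21902
t = 6: p = 0.21902 + (+0.00479) = 0.22381
t = 8: p = 0.22381 + (+0.00218) = 0.22599
t = 10: p = 0.22599 + (+0.00096) = 0.22695

0.227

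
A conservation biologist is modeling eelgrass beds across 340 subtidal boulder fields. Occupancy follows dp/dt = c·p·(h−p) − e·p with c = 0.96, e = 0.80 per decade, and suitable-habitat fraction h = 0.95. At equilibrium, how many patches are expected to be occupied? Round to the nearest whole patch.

40

p* = h − e/c = 0.95 − 0.8333 = 0.1167.
Expected occupied patches = N × p* = 340 × 0.1167 = 39.67 ≈ 40.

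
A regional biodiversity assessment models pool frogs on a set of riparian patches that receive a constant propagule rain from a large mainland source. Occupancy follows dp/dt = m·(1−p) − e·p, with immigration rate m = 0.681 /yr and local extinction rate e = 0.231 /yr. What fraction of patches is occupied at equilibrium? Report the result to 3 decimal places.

Setting dp/dt = 0: m − m·p* = e·p*, so m = (m+e)·p*.
p* = m/(m+e) = 0.681/(0.681+0.231) = 0.681/0.9120 = 0.7467.

0.747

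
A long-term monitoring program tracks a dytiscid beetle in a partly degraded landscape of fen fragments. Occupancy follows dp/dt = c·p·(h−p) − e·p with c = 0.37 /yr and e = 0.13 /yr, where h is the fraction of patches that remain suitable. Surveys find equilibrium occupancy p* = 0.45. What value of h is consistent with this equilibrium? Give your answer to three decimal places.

At equilibrium c(h−p*) = e, so h = p* + e/c.
h = 0.45 + 0.13/0.37 = 0.45 + 0.3514 = 0.8014.

0.801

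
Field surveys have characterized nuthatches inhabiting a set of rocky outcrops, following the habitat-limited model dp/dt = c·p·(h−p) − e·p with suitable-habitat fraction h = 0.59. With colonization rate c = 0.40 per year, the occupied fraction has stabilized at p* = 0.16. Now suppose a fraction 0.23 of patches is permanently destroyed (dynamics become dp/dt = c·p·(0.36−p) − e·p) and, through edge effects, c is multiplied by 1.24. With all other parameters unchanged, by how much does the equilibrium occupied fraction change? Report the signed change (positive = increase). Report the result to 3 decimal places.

Balance c(h−p*) = e gives e = 0.40×(0.59 − 0.16000) = 0.17200.
New p* = 0.36 − e/c = 0.36 − 0.17200/0.49600 = 0.01323.
Δp* = 0.01323 − 0.16000 = -0.14677.

-0.147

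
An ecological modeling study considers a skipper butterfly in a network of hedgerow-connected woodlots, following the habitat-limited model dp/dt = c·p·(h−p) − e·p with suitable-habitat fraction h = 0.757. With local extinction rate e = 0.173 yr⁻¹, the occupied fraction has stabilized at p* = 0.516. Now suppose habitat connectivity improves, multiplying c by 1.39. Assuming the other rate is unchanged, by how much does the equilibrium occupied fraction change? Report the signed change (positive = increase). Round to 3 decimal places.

Balance c(h−p*) = e gives c = e/(0.757 − 0.51600) = 0.173/0.24100 = 0.71784.
New p* = 0.757 − e/c = 0.757 − 0.17300/0.99780 = 0.58362.
Δp* = 0.58362 − 0.51600 = +0.06762.

0.068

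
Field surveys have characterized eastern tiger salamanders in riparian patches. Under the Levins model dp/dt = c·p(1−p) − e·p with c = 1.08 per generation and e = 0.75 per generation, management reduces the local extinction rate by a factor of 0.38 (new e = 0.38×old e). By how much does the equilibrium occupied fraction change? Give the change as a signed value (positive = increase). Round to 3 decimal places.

Before: p* = 1 − 0.75/1.08 = 0.3056.
After the change, c = 1.08, e = 0.285, so p* = 1 − 0.285/1.08 = 0.7361.
Δp* = 0.7361 − 0.3056 = +0.4306.

0.431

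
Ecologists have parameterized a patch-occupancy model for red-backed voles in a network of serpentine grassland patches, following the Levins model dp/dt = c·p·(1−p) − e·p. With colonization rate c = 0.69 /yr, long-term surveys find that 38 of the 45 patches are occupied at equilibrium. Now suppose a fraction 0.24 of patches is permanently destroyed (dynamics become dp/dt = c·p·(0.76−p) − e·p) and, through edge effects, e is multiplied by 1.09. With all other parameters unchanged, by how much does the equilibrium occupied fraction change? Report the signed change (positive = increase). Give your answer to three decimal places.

Observed p* = 38/45 = 0.84444.
Balance c(1−p*) = e gives e = 0.69×(1 − 0.84444) = 0.10734.
New p* = 0.76 − e/c = 0.76 − 0.11700/0.69000 = 0.59043.
Δp* = 0.59043 − 0.84444 = -0.25401.

-0.254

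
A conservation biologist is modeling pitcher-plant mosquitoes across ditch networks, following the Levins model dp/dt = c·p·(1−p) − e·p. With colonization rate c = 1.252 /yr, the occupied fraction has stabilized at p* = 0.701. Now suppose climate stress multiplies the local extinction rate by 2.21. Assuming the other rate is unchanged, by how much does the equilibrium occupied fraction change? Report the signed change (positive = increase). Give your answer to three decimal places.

Balance c(1−p*) = e gives e = 1.252×(1 − 0.70100) = 0.37435.
New p* = 1 − e/c = 1 − 0.82731/1.25200 = 0.33921.
Δp* = 0.33921 − 0.70100 = -0.36179.

-0.362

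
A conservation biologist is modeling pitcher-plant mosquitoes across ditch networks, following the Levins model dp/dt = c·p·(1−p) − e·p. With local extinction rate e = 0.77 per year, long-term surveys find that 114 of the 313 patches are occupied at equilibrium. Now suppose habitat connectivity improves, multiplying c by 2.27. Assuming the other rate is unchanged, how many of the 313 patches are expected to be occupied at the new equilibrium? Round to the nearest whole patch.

225

Observed p* = 114/313 = 0.36422.
Balance c(1−p*) = e gives c = e/(1 − 0.36422) = 0.77/0.63578 = 1.21111.
New p* = 1 − e/c = 1 − 0.77000/2.74922 = 0.71992.
Expected occupied = 313 × 0.71992 = 225.33 ≈ 225.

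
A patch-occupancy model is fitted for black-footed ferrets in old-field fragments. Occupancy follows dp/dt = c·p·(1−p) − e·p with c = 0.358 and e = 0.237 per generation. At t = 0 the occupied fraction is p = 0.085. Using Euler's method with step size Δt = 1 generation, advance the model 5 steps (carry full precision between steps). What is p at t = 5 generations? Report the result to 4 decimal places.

Update rule: p ← p + [c·p·(1−p) − e·p]·Δt with Δt = 1.
t = 1: p = 0.08500 + (+0.00770) = 0.09270
t = 2: p = 0.09270 + (+0.00814) = 0.10084
t = 3: p = 0.10084 + (+0.00856) = 0.10940
t = 4: p = 0.10940 + (+0.00895) = 0.11835
t = 5: p = 0.11835 + (+0.00931) = 0.12766

0.1277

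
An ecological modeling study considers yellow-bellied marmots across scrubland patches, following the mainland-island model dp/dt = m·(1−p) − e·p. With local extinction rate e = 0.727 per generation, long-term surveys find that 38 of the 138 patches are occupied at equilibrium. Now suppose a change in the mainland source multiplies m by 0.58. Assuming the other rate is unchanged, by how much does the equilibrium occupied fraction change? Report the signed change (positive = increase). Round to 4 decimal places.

Observed p* = 38/138 = 0.27536.
Balance m(1−p*) = e·p* gives m = e·p*/(1−p*) = 0.727×0.27536/0.72464 = 0.27626.
New p* = m/(m+e) = 0.16023/(0.16023+0.72700) = 0.18060.
Δp* = 0.18060 − 0.27536 = -0.09476.

-0.0948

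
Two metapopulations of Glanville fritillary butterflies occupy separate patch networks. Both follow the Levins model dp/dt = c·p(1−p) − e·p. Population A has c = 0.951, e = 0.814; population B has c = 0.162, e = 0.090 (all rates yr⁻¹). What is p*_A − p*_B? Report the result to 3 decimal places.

A: p*_A = 1 − 0.814/0.951 = 0.1441.
B: p*_B = 1 − 0.090/0.162 = 0.4444.
p*_A − p*_B = 0.1441 − 0.4444 = -0.3004.

-0.300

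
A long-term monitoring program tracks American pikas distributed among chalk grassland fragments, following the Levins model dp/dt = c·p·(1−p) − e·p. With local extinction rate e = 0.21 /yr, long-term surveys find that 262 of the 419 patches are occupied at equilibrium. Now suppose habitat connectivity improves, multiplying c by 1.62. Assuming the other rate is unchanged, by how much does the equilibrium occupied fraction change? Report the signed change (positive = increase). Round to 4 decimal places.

Observed p* = 262/419 = 0.62530.
Balance c(1−p*) = e gives c = e/(1 − 0.62530) = 0.21/0.37470 = 0.56045.
New p* = 1 − e/c = 1 − 0.21000/0.90793 = 0.76870.
Δp* = 0.76870 − 0.62530 = +0.14340.

0.1434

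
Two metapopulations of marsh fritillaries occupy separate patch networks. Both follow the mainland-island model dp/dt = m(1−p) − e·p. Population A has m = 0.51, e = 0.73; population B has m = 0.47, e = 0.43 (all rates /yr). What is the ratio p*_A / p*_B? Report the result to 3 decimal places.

0.788

A: p*_A = m/(m+e) = 0.51/1.2400 = 0.4113.
B: p*_B = 0.47/0.9000 = 0.5222.
p*_A / p*_B = 0.4113/0.5222 = 0.7876.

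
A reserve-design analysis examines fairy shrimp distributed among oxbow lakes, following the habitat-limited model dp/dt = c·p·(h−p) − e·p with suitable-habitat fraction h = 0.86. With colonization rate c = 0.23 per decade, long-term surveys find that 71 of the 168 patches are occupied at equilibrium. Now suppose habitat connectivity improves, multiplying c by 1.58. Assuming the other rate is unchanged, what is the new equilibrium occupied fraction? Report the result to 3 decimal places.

Observed p* = 71/168 = 0.42262.
Balance c(h−p*) = e gives e = 0.23×(0.86 − 0.42262) = 0.10060.
New p* = 0.86 − e/c = 0.86 − 0.10060/0.36340 = 0.58317.

0.583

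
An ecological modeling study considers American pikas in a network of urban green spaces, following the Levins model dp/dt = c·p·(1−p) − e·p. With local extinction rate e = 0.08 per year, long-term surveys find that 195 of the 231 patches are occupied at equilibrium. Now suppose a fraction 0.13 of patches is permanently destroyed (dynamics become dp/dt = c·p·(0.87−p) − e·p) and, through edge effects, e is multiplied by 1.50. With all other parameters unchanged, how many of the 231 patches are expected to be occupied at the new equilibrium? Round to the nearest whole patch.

147

Observed p* = 195/231 = 0.84416.
Balance c(1−p*) = e gives c = e/(1 − 0.84416) = 0.08/0.15584 = 0.51335.
New p* = 0.87 − e/c = 0.87 − 0.12000/0.51335 = 0.63624.
Expected occupied = 231 × 0.63624 = 146.97 ≈ 147.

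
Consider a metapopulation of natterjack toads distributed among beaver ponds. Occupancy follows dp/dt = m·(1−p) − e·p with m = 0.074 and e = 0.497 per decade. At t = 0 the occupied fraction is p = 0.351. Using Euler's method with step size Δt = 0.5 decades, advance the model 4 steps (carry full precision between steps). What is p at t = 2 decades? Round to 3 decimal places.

Update rule: p ← p + [m·(1−p) − e·p]·Δt with Δt = 0.5.
step 1: Δp = -0.06321, p = 0.28779
step 2: Δp = -0.04516, p = 0.24263
step 3: Δp = -0.03227, p = 0.21036
step 4: Δp = -0.02306, p = 0.18730

0.187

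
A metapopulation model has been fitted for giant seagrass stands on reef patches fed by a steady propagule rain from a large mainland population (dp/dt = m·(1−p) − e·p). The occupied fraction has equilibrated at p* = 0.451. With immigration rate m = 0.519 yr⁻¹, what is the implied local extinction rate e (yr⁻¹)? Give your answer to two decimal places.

At equilibrium m(1−p*) = e·p*, so e = m(1−p*)/p*.
e = 0.519 × 0.5490 / 0.451 = 0.6318.

0.63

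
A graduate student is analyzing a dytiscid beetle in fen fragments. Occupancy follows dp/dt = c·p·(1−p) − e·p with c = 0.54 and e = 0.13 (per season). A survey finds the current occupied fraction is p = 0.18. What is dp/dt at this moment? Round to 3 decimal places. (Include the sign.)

0.056

Colonization term: c·p·(1−p) = 0.54×0.18×0.8200 = 0.07970.
Extinction term: e·p = 0.02340.
dp/dt = 0.07970 − 0.02340 = 0.05630.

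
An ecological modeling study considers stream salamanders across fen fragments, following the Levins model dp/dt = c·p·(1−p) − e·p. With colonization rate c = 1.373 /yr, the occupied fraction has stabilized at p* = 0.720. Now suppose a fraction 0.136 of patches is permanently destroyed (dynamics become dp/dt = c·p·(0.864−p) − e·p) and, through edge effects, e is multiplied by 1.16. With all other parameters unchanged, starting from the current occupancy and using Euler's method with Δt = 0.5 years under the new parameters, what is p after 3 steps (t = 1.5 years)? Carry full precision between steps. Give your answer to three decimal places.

Balance c(1−p*) = e gives e = 1.373×(1 − 0.72000) = 0.38444.
Starting from p₀ = 0.72000; update p ← p + (dp/dt)·Δt with the new parameters.
  1  |  dp/dt·Δt = -0.089366  |  p_1 = 0.630634
  2  |  dp/dt·Δt = -0.039585  |  p_2 = 0.591050
  3  |  dp/dt·Δt = -0.021038  |  p_3 = 0.570011

0.570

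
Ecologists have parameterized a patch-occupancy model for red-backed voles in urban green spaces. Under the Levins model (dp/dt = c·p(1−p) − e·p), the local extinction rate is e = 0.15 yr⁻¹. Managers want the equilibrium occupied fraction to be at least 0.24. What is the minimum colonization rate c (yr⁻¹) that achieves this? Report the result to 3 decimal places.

0.197

p* = 1 − e/c ≥ 0.24 requires e/c ≤ 0.7600, i.e. c ≥ e/0.7600.
c_min = 0.15/0.7600 = 0.1974.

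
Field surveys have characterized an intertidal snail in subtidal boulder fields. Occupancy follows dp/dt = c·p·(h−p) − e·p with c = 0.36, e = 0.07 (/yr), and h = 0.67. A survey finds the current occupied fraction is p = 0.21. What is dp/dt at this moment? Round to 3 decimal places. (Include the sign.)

Colonization term: c·p·(h−p) = 0.36×0.21×0.4600 = 0.03478.
Extinction term: e·p = 0.01470.
dp/dt = 0.03478 − 0.01470 = 0.02008.

0.020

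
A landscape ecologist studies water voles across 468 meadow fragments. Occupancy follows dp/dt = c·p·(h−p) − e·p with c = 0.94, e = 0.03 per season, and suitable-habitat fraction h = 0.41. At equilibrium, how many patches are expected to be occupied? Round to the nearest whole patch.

p* = h − e/c = 0.41 − 0.0319 = 0.3781.
Expected occupied patches = N × p* = 468 × 0.3781 = 176.94 ≈ 177.

177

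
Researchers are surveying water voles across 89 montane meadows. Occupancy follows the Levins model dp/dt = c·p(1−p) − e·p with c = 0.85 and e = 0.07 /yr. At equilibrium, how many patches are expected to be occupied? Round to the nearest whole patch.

p* = 1 − e/c = 1 − 0.07/0.85 = 0.9176.
Expected occupied patches = N × p* = 89 × 0.9176 = 81.67 ≈ 82.

82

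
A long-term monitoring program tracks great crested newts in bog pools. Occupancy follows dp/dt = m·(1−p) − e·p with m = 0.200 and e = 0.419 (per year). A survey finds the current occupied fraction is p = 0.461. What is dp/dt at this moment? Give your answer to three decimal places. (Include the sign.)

Colonization term: m·(1−p) = 0.200×0.5390 = 0.10780.
Extinction term: e·p = 0.19316.
dp/dt = 0.10780 − 0.19316 = -0.08536.

-0.085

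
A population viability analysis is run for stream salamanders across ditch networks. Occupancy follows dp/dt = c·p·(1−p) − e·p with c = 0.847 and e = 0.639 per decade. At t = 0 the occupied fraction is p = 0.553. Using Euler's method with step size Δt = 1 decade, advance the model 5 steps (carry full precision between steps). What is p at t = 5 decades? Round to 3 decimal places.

Update rule: p ← p + [c·p·(1−p) − e·p]·Δt with Δt = 1.
step 1: Δp = -0.14400, p = 0.40900
step 2: Δp = -0.05662, p = 0.35239
step 3: Δp = -0.03188, p = 0.32051
step 4: Δp = -0.02034, p = 0.30016
step 5: Δp = -0.01388, p = 0.28628

0.286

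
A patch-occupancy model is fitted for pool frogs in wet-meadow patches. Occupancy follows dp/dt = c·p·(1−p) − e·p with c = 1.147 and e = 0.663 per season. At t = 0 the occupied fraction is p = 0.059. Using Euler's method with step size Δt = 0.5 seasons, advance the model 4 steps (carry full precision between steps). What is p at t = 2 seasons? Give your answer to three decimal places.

0.121

Update rule: p ← p + [c·p·(1−p) − e·p]·Δt with Δt = 0.5.
  1  |  dp/dt·Δt = +0.012282  |  p_1 = 0.071282
  2  |  dp/dt·Δt = +0.014336  |  p_2 = 0.085618
  3  |  dp/dt·Δt = +0.016516  |  p_3 = 0.102133
  4  |  dp/dt·Δt = +0.018734  |  p_4 = 0.120867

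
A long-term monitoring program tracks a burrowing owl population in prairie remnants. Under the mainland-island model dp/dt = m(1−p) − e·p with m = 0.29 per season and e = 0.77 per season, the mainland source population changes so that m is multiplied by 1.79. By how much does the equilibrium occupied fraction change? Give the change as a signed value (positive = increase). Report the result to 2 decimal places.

Before: p* = 0.29/(0.29+0.77) = 0.2736.
After: m = 0.5191, e = 0.77; p* = 0.5191/1.2891 = 0.4027.
Δp* = 0.4027 − 0.2736 = +0.1291.

0.13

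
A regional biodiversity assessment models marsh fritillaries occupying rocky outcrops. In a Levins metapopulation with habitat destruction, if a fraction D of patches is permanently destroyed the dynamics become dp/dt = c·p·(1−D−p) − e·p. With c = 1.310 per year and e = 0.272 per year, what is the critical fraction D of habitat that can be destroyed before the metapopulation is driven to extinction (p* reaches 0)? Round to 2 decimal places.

0.79

The nontrivial equilibrium is p* = (1−D) − e/c; extinction occurs when this hits zero.
So D_crit = 1 − e/c = 1 − 0.272/1.310 = 1 − 0.2076 = 0.7924.
Note this equals the original equilibrium occupancy — the Levins extinction-debt result.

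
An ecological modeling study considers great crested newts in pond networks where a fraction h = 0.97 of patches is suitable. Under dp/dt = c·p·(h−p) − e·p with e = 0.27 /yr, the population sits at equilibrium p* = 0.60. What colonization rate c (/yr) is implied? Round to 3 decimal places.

At equilibrium c(h−p*) = e, so c = e/(h−p*).
c = 0.27/(0.97 − 0.60) = 0.27/0.3700 = 0.7297.

0.730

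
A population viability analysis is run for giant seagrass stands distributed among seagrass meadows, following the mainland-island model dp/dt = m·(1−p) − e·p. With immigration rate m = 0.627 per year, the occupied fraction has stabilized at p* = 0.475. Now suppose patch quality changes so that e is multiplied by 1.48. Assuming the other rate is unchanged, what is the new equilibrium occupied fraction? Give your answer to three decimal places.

Balance m(1−p*) = e·p* gives e = m(1−p*)/p* = 0.627×0.52500/0.47500 = 0.69300.
New p* = m/(m+e) = 0.62700/(0.62700+1.02564) = 0.37939.

0.379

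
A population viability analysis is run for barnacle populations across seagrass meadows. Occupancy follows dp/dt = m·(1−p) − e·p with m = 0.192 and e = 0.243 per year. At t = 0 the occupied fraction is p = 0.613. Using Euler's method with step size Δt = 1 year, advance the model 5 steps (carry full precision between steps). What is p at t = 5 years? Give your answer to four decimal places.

0.4513

Update rule: p ← p + [m·(1−p) − e·p]·Δt with Δt = 1.
t = 1: p = 0.61300 + (-0.07465) = 0.53835
t = 2: p = 0.53835 + (-0.04218) = 0.49616
t = 3: p = 0.49616 + (-0.02383) = 0.47233
t = 4: p = 0.47233 + (-0.01346) = 0.45887
t = 5: p = 0.45887 + (-0.00761) = 0.45126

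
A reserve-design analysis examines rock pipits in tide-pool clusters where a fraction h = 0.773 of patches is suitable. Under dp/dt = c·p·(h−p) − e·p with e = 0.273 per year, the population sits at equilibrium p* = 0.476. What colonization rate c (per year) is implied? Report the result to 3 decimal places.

0.919

At equilibrium c(h−p*) = e, so c = e/(h−p*).
c = 0.273/(0.773 − 0.476) = 0.273/0.2970 = 0.9192.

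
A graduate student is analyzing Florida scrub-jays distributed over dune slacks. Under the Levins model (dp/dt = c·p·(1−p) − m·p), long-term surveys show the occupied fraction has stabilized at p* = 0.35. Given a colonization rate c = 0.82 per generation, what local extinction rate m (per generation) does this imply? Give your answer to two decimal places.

0.53

At equilibrium c(1−p*) = m.
m = 0.82 × (1 − 0.35) = 0.82 × 0.6500 = 0.5330.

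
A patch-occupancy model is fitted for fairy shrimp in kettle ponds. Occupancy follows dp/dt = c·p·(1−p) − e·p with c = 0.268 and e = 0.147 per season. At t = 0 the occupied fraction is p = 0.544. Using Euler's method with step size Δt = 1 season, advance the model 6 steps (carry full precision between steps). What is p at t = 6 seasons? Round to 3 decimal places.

Update rule: p ← p + [c·p·(1−p) − e·p]·Δt with Δt = 1.
t = 1: p = 0.54400 + (-0.01349) = 0.53051
t = 2: p = 0.53051 + (-0.01123) = 0.51928
t = 3: p = 0.51928 + (-0.00943) = 0.50984
t = 4: p = 0.50984 + (-0.00797) = 0.50187
t = 5: p = 0.50187 + (-0.00678) = 0.49510
t = 6: p = 0.49510 + (-0.00579) = 0.48931

0.489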